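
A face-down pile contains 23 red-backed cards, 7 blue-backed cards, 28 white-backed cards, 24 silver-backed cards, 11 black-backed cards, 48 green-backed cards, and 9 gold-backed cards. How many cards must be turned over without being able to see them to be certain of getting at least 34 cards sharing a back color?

In the worst case we take at most 33 of each back color, but all 23 red-backed, all 7 blue-backed, all 28 white-backed, all 24 silver-backed, all 11 black-backed, and all 9 gold-backed (fewer than 33), giving 23 + 7 + 28 + 24 + 11 + 33 + 9 = 135.
One more card then forces some back color to 34, so 135 + 1 = 136.

136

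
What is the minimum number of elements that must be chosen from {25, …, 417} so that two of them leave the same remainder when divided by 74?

Use the pigeonhole principle on residue classes: group the integers by remainder mod 74; there are 74 residue classes, each nonempty in this range.
Choosing one from each class (74 integers) avoids any shared remainder.
One more choice must repeat a class, so two differ by a multiple of 74. Hence 74 + 1 = 75.

75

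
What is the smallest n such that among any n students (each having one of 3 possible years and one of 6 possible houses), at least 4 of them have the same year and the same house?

There are 3 × 6 = 18 (year, house) combinations acting as pigeonholes.
With 18 × 3 = 54 students we could place exactly 3 in each, with no (year, house) pair reaching 4.
One more forces some (year, house) pair to hold 4, so 54 + 1 = 55.

55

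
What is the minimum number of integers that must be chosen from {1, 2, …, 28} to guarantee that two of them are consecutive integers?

15

Partition {1, …, 28} into 14 pairs: {1,2}, {3,4}, …, {27,28}.
Choosing 14 integers — say the 14 even numbers 2, 4, …, 28 — takes one from each pair and avoids the property.
Choosing 15 forces two into the same pair by pigeonhole, and those are consecutive. So 15.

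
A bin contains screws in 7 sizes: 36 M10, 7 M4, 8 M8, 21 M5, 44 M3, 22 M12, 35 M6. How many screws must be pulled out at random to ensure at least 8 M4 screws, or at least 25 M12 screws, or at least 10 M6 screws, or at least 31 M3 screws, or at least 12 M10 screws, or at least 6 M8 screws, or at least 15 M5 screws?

Each of the 7 sizes has its own threshold; avoid all of them simultaneously.
The worst case stops just short of every target: 11 M10, 7 M4, 5 M8, 14 M5, 30 M3, all 22 M12, 9 M6 — 11 + 7 + 5 + 14 + 30 + 22 + 9 = 98 screws.
One more screw must push some size to its target, so 98 + 1 = 99.

99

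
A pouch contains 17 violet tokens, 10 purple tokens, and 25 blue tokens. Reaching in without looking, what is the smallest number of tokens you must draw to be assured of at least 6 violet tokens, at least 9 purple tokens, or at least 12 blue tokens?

Each of the 3 colors has its own threshold; avoid all of them simultaneously.
The worst case stops just short of every target: 5 violet, 8 purple, 11 blue — 5 + 8 + 11 = 24 tokens.
One more token must push some color to its target, so 24 + 1 = 25.

25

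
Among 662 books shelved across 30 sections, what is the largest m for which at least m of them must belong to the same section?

If each of the 30 sections held at most 22, the total would be at most 30 × 22 = 660 < 662, a contradiction.
So at least one holds ⌈662/30⌉ = 23.

23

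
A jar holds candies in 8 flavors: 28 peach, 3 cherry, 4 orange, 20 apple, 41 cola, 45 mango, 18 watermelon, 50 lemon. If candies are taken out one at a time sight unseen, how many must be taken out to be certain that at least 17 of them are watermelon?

To avoid watermelon candies as long as possible, exhaust the other 7 flavors first.
The worst case draws every non-watermelon candy first: 28 + 3 + 4 + 20 + 41 + 45 + 50 = 191.
The next 17 draws are then forced to be watermelon, giving 191 + 17 = 208.

208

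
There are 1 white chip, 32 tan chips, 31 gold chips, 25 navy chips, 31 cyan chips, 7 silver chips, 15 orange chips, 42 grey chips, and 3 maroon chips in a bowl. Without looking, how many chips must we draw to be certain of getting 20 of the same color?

In the worst case we take at most 19 of each color, but all 1 white, all 7 silver, all 15 orange, and all 3 maroon (fewer than 19), giving 1 + 19 + 19 + 19 + 19 + 7 + 15 + 19 + 3 = 121.
One more chip then forces some color to 20, so 121 + 1 = 122.

122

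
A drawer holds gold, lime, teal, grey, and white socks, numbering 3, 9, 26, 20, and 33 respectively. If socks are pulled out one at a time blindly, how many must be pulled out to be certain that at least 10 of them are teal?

75

To avoid teal socks as long as possible, exhaust the other 4 colors first.
The worst case draws every non-teal sock first: 3 + 9 + 20 + 33 = 65.
The next 10 draws are then forced to be teal, giving 65 + 10 = 75.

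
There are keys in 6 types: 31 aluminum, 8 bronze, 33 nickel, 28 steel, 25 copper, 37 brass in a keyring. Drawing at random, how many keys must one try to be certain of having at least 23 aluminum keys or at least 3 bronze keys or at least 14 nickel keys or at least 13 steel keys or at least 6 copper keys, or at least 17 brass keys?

71

The worst case stops just short of every target: 22 aluminum, 2 bronze, 13 nickel, 12 steel, 5 copper, 16 brass — 22 + 2 + 13 + 12 + 5 + 16 = 70 keys.
One more key must push some type to its target, so 70 + 1 = 71.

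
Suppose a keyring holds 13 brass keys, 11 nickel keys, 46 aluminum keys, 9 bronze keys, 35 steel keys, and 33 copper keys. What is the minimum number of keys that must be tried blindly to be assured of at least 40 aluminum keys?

To avoid aluminum keys as long as possible, exhaust the other 5 types first.
The worst case draws every non-aluminum key first: 13 + 11 + 9 + 35 + 33 = 101.
The next 40 draws are then forced to be aluminum, giving 101 + 40 = 141.

141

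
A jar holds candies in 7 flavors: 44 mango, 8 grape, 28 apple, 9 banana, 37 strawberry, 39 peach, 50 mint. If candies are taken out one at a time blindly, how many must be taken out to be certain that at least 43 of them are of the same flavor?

206

Treat the 7 flavors as pigeonholes.
In the worst case we take at most 42 of each flavor, but all 8 grape, all 28 apple, all 9 banana, all 37 strawberry, and all 39 peach (fewer than 42), giving 42 + 8 + 28 + 9 + 37 + 39 + 42 = 205.
One more candy then forces some flavor to 43, so 205 + 1 = 206.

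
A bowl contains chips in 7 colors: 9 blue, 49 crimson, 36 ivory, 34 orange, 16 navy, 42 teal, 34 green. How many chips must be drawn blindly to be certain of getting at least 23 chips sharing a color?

In the worst case we take at most 22 of each color, but all 9 blue and all 16 navy (fewer than 22), giving 9 + 22 + 22 + 22 + 16 + 22 + 22 = 135.
One more chip then forces some color to 23, so 135 + 1 = 136.

136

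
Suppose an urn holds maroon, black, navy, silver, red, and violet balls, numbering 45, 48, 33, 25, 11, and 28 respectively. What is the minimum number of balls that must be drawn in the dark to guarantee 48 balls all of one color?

Treat the 6 colors as pigeonholes.
In the worst case we take at most 47 of each color, but all 45 maroon, all 33 navy, all 25 silver, all 11 red, and all 28 violet (fewer than 47), giving 45 + 47 + 33 + 25 + 11 + 28 = 189.
One more ball then forces some color to 48, so 189 + 1 = 190.

190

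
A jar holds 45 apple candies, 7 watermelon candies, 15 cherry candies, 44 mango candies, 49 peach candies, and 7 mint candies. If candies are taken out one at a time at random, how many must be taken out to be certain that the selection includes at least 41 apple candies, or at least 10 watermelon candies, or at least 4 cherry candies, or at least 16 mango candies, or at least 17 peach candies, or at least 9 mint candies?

The worst case stops just short of every target: 40 apple, all 7 watermelon, 3 cherry, 15 mango, 16 peach, all 7 mint — 40 + 7 + 3 + 15 + 16 + 7 = 88 candies.
One more candy must push some flavor to its target, so 88 + 1 = 89.

89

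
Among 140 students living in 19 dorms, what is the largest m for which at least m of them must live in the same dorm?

If each of the 19 dorms held at most 7, the total would be at most 19 × 7 = 133 < 140, a contradiction.
So at least one holds ⌈140/19⌉ = 8.

8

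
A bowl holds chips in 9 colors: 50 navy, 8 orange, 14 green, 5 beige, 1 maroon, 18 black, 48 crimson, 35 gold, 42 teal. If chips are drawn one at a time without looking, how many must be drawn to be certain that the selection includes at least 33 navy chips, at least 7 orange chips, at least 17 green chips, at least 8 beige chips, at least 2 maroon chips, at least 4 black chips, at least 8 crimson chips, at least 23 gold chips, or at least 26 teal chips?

116

The worst case stops just short of every target: 32 navy, 6 orange, all 14 green, all 5 beige, 1 maroon, 3 black, 7 crimson, 22 gold, 25 teal — 32 + 6 + 14 + 5 + 1 + 3 + 7 + 22 + 25 = 115 chips.
One more chip must push some color to its target, so 115 + 1 = 116.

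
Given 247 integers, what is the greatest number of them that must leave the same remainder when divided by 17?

15

If each of the 17 residue classes modulo 17 held at most 14, the total would be at most 17 × 14 = 238 < 247, a contradiction.
So at least one holds ⌈247/17⌉ = 15.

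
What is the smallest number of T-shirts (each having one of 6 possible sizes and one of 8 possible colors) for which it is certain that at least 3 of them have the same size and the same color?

There are 6 × 8 = 48 (size, color) combinations acting as pigeonholes.
With 48 × 2 = 96 T-shirts we could place exactly 2 in each, with no (size, color) pair reaching 3.
One more forces some (size, color) pair to hold 3, so 96 + 1 = 97.

97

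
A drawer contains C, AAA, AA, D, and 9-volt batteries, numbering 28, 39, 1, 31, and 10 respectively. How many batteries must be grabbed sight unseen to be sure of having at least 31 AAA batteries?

101

The worst case draws every non-AAA battery first: 28 + 1 + 31 + 10 = 70.
The next 31 draws are then forced to be AAA, giving 70 + 31 = 101.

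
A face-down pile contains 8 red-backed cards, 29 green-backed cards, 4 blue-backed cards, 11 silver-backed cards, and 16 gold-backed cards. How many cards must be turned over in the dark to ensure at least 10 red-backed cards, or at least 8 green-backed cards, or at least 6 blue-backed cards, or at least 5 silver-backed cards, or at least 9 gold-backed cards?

The worst case stops just short of every target: all 8 red-backed, 7 green-backed, all 4 blue-backed, 4 silver-backed, 8 gold-backed — 8 + 7 + 4 + 4 + 8 = 31 cards.
One more card must push some back color to its target, so 31 + 1 = 32.

32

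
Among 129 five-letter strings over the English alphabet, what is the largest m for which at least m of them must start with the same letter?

5

If each of the 26 possible first letters held at most 4, the total would be at most 26 × 4 = 104 < 129, a contradiction.
So at least one holds ⌈129/26⌉ = 5.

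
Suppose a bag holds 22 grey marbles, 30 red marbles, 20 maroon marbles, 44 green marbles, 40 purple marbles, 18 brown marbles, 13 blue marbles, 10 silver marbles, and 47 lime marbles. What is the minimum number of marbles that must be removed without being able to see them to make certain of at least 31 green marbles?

The worst case draws every non-green marble first: 22 + 30 + 20 + 40 + 18 + 13 + 10 + 47 = 200.
The next 31 draws are then forced to be green, giving 200 + 31 = 231.

231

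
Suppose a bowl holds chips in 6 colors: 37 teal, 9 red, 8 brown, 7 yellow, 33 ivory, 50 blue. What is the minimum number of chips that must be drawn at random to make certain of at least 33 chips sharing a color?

In the worst case we take at most 32 of each color, but all 9 red, all 8 brown, and all 7 yellow (fewer than 32), giving 32 + 9 + 8 + 7 + 32 + 32 = 120.
One more chip then forces some color to 33, so 120 + 1 = 121.

121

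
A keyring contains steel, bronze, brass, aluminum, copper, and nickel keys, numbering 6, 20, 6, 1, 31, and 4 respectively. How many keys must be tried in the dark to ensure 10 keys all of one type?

36

In the worst case we take at most 9 of each type, but all 6 steel, all 6 brass, all 1 aluminum, and all 4 nickel (fewer than 9), giving 6 + 9 + 6 + 1 + 9 + 4 = 35.
One more key then forces some type to 10, so 35 + 1 = 36.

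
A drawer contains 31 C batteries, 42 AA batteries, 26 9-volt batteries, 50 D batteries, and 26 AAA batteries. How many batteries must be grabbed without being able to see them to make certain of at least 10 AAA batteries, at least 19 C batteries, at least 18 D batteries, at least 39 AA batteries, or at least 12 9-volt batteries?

The worst case stops just short of every target: 18 C, 38 AA, 11 9-volt, 17 D, 9 AAA — 18 + 38 + 11 + 17 + 9 = 93 batteries.
One more battery must push some type to its target, so 93 + 1 = 94.

94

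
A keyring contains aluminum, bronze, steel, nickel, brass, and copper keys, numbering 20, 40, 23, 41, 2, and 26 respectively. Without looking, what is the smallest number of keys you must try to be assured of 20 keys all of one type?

98

Treat the 6 types as pigeonholes.
In the worst case we take at most 19 of each type, but all 2 brass (fewer than 19), giving 19 + 19 + 19 + 19 + 2 + 19 = 97.
One more key then forces some type to 20, so 97 + 1 = 98.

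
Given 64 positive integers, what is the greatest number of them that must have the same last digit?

If each of the 10 possible last digits held at most 6, the total would be at most 10 × 6 = 60 < 64, a contradiction.
So at least one holds ⌈64/10⌉ = 7.

7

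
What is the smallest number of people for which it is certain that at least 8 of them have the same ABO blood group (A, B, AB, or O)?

There are 4 ABO blood groups acting as pigeonholes.
With 4 × 7 = 28 people we could place exactly 7 in each, with no class reaching 8.
One more forces some class to hold 8, so 28 + 1 = 29.

29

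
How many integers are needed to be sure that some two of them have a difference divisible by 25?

Use the pigeonhole principle on residue classes: two integers differ by a multiple of 25 exactly when they share a remainder mod 25.
There are 25 residue classes mod 25, so 25 integers can all lie in distinct classes.
One more integer must repeat a residue, giving a difference divisible by 25. So n = 25 + 1 = 26.

26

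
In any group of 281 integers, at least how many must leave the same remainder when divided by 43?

The 281 integers fall into 43 residue classes modulo 43.
If each of the 43 residue classes modulo 43 held at most 6, the total would be at most 43 × 6 = 258 < 281, a contradiction.
So at least one holds ⌈281/43⌉ = 7.

7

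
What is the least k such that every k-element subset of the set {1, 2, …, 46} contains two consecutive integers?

Partition {1, …, 46} into 23 pairs: {1,2}, {3,4}, …, {45,46}.
Choosing 23 integers — say the 23 even numbers 2, 4, …, 46 — takes one from each pair and avoids the property.
Choosing 24 forces two into the same pair by pigeonhole, and those are consecutive. So 24.

24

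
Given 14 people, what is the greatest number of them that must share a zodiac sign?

2

If each of the 12 zodiac signs held at most 1, the total would be at most 12 × 1 = 12 < 14, a contradiction.
So at least one holds ⌈14/12⌉ = 2.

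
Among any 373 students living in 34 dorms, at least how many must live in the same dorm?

11

The 373 students fall into 34 dorms.
If each of the 34 dorms held at most 10, the total would be at most 34 × 10 = 340 < 373, a contradiction.
So at least one holds ⌈373/34⌉ = 11.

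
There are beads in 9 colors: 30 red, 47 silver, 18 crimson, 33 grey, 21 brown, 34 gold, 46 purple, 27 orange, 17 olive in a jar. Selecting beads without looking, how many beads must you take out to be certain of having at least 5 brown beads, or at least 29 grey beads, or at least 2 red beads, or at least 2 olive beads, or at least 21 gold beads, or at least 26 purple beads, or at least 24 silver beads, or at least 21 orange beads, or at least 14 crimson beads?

136

Each of the 9 colors has its own threshold; avoid all of them simultaneously.
The worst case stops just short of every target: 1 red, 23 silver, 13 crimson, 28 grey, 4 brown, 20 gold, 25 purple, 20 orange, 1 olive — 1 + 23 + 13 + 28 + 4 + 20 + 25 + 20 + 1 = 135 beads.
One more bead must push some color to its target, so 135 + 1 = 136.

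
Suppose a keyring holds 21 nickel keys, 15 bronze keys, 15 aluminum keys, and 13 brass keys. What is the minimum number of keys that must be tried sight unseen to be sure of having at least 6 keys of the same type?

The worst case takes 5 keys of each type without reaching 6 of any: 4 × 5 = 20.
The next key must bring some type to 6, so 20 + 1 = 21.

21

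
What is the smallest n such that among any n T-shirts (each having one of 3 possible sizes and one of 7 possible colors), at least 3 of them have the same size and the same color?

There are 3 × 7 = 21 (size, color) combinations acting as pigeonholes.
With 21 × 2 = 42 T-shirts we could place exactly 2 in each, with no (size, color) pair reaching 3.
One more forces some (size, color) pair to hold 3, so 42 + 1 = 43.

43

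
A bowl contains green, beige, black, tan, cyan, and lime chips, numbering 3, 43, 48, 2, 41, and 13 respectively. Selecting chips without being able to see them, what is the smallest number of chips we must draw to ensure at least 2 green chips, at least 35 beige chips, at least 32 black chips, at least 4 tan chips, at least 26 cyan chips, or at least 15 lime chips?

107

The worst case stops just short of every target: 1 green, 34 beige, 31 black, all 2 tan, 25 cyan, all 13 lime — 1 + 34 + 31 + 2 + 25 + 13 = 106 chips.
One more chip must push some color to its target, so 106 + 1 = 107.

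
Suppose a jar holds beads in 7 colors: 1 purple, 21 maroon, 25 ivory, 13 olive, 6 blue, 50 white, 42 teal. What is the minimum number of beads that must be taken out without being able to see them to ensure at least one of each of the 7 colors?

158

The hardest color to obtain is purple: we could draw every other bead first — 158 − 1 = 157 beads — without a single purple one.
The next draw must be purple, so 157 + 1 = 158.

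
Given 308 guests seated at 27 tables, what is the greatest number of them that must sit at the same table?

12

If each of the 27 tables held at most 11, the total would be at most 27 × 11 = 297 < 308, a contradiction.
So at least one holds ⌈308/27⌉ = 12.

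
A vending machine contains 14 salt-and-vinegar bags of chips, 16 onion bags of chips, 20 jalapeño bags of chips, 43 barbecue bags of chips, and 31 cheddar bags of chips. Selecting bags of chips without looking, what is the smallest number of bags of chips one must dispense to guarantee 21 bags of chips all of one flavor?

Treat the 5 flavors as pigeonholes.
In the worst case we take at most 20 of each flavor, but all 14 salt-and-vinegar and all 16 onion (fewer than 20), giving 14 + 16 + 20 + 20 + 20 = 90.
One more bag of chips then forces some flavor to 21, so 90 + 1 = 91.

91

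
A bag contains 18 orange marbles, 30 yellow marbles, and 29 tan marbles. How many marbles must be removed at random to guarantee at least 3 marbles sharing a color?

Treat the 3 colors as pigeonholes.
The worst case takes 2 marbles of each color without reaching 3 of any: 3 × 2 = 6.
The next marble must bring some color to 3, so 6 + 1 = 7.

7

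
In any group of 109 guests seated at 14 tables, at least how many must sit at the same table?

8

If each of the 14 tables held at most 7, the total would be at most 14 × 7 = 98 < 109, a contradiction.
So at least one holds ⌈109/14⌉ = 8.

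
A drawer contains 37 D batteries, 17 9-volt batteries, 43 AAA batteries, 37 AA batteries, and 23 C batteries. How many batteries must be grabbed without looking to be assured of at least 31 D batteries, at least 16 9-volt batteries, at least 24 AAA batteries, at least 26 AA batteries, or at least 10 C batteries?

103

The worst case stops just short of every target: 30 D, 15 9-volt, 23 AAA, 25 AA, 9 C — 30 + 15 + 23 + 25 + 9 = 102 batteries.
One more battery must push some type to its target, so 102 + 1 = 103.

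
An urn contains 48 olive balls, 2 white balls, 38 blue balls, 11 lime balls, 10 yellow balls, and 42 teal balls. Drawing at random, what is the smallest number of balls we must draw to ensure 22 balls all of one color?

87

In the worst case we take at most 21 of each color, but all 2 white, all 11 lime, and all 10 yellow (fewer than 21), giving 21 + 2 + 21 + 11 + 10 + 21 = 86.
One more ball then forces some color to 22, so 86 + 1 = 87.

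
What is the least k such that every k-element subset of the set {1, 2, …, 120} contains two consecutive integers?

Partition {1, …, 120} into 60 pairs: {1,2}, {3,4}, …, {119,120}.
Choosing 60 integers — say the 60 even numbers 2, 4, …, 120 — takes one from each pair and avoids the property.
Choosing 61 forces two into the same pair by pigeonhole, and those are consecutive. So 61.

61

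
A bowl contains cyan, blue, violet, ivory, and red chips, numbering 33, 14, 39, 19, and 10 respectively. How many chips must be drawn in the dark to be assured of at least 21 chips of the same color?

84

In the worst case we take at most 20 of each color, but all 14 blue, all 19 ivory, and all 10 red (fewer than 20), giving 20 + 14 + 20 + 19 + 10 = 83.
One more chip then forces some color to 21, so 83 + 1 = 84.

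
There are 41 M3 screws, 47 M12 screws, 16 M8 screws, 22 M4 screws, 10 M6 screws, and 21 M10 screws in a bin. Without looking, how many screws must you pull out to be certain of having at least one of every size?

The hardest size to obtain is M6: we could draw every other screw first — 157 − 10 = 147 screws — without a single M6 one.
The next draw must be M6, so 147 + 1 = 148.

148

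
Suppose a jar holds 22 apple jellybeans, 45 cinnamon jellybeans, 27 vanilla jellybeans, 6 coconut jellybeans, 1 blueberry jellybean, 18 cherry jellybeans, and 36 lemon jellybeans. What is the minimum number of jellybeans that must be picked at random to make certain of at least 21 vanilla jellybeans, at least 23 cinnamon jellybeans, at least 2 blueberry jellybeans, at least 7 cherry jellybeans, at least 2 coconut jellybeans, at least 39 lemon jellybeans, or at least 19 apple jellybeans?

105

The worst case stops just short of every target: 18 apple, 22 cinnamon, 20 vanilla, 1 coconut, 1 blueberry, 6 cherry, all 36 lemon — 18 + 22 + 20 + 1 + 1 + 6 + 36 = 104 jellybeans.
One more jellybean must push some flavor to its target, so 104 + 1 = 105.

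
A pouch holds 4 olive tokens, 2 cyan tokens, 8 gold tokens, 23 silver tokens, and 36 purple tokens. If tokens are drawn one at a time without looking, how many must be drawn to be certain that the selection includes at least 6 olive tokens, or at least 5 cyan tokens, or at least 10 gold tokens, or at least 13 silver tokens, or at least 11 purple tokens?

Each of the 5 colors has its own threshold; avoid all of them simultaneously.
The worst case stops just short of every target: all 4 olive, all 2 cyan, all 8 gold, 12 silver, 10 purple — 4 + 2 + 8 + 12 + 10 = 36 tokens.
One more token must push some color to its target, so 36 + 1 = 37.

37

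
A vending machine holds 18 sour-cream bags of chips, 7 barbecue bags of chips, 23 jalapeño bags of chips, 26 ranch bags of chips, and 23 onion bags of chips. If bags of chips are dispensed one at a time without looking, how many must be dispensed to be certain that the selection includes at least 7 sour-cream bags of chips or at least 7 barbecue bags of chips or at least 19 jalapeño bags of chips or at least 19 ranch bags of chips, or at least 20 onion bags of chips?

The worst case stops just short of every target: 6 sour-cream, 6 barbecue, 18 jalapeño, 18 ranch, 19 onion — 6 + 6 + 18 + 18 + 19 = 67 bags of chips.
One more bag of chips must push some flavor to its target, so 67 + 1 = 68.

68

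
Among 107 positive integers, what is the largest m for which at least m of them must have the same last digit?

There are 10 possible last digits, which serve as the pigeonholes.
If each of the 10 possible last digits held at most 10, the total would be at most 10 × 10 = 100 < 107, a contradiction.
So at least one holds ⌈107/10⌉ = 11.

11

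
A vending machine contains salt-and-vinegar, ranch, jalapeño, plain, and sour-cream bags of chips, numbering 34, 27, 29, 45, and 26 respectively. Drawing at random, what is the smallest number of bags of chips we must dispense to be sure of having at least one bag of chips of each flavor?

136

The hardest flavor to obtain is sour-cream: we could draw every other bag of chips first — 161 − 26 = 135 bags of chips — without a single sour-cream one.
The next draw must be sour-cream, so 135 + 1 = 136.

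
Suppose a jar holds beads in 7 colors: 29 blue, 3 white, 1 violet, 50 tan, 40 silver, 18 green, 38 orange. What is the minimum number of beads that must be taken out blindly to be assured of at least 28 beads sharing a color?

In the worst case we take at most 27 of each color, but all 3 white, all 1 violet, and all 18 green (fewer than 27), giving 27 + 3 + 1 + 27 + 27 + 18 + 27 = 130.
One more bead then forces some color to 28, so 130 + 1 = 131.

131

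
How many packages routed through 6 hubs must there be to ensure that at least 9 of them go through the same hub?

49

There are 6 hubs acting as pigeonholes.
With 6 × 8 = 48 packages we could place exactly 8 in each, with no class reaching 9.
One more forces some class to hold 9, so 48 + 1 = 49.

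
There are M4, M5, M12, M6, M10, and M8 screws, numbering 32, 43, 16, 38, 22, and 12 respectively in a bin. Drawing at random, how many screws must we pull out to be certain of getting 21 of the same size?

Treat the 6 sizes as pigeonholes.
In the worst case we take at most 20 of each size, but all 16 M12 and all 12 M8 (fewer than 20), giving 20 + 20 + 16 + 20 + 20 + 12 = 108.
One more screw then forces some size to 21, so 108 + 1 = 109.

109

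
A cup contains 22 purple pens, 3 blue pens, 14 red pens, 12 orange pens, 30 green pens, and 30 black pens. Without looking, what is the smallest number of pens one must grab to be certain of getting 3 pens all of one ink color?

13

The worst case takes 2 pens of each ink color without reaching 3 of any: 6 × 2 = 12.
The next pen must bring some ink color to 3, so 12 + 1 = 13.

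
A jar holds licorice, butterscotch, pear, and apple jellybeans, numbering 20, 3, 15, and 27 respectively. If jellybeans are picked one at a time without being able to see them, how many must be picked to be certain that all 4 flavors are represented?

63

The hardest flavor to obtain is butterscotch: we could draw every other jellybean first — 65 − 3 = 62 jellybeans — without a single butterscotch one.
The next draw must be butterscotch, so 62 + 1 = 63.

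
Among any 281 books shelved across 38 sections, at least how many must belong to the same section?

If each of the 38 sections held at most 7, the total would be at most 38 × 7 = 266 < 281, a contradiction.
So at least one holds ⌈281/38⌉ = 8.

8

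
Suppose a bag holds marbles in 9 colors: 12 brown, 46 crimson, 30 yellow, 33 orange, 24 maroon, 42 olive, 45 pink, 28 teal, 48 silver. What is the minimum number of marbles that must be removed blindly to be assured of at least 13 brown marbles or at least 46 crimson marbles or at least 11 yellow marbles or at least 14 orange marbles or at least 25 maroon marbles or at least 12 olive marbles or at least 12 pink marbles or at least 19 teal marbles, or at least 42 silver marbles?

The worst case stops just short of every target: 12 brown, 45 crimson, 10 yellow, 13 orange, 24 maroon, 11 olive, 11 pink, 18 teal, 41 silver — 12 + 45 + 10 + 13 + 24 + 11 + 11 + 18 + 41 = 185 marbles.
One more marble must push some color to its target, so 185 + 1 = 186.

186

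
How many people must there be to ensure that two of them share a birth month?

13

There are 12 months of the year acting as pigeonholes.
With 12 people we could place one in each, avoiding any repeat.
One more forces some class to hold 2, so 12 + 1 = 13.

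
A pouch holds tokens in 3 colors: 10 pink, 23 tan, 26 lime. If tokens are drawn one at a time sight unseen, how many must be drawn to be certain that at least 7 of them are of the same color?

Treat the 3 colors as pigeonholes.
The worst case takes 6 tokens of each color without reaching 7 of any: 3 × 6 = 18.
The next token must bring some color to 7, so 18 + 1 = 19.

19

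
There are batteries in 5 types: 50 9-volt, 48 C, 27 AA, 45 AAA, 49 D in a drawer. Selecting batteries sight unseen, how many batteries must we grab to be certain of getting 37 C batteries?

The worst case draws every non-C battery first: 50 + 27 + 45 + 49 = 171.
The next 37 draws are then forced to be C, giving 171 + 37 = 208.

208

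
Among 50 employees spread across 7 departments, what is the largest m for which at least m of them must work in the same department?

8

The 50 employees fall into 7 departments.
If each of the 7 departments held at most 7, the total would be at most 7 × 7 = 49 < 50, a contradiction.
So at least one holds ⌈50/7⌉ = 8.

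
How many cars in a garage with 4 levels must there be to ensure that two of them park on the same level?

5

There are 4 levels acting as pigeonholes.
With 4 cars we could place one in each, avoiding any repeat.
One more forces some class to hold 2, so 4 + 1 = 5.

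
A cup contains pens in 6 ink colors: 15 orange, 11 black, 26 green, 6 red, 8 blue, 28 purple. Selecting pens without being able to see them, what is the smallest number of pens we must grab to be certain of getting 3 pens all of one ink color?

The worst case takes 2 pens of each ink color without reaching 3 of any: 6 × 2 = 12.
The next pen must bring some ink color to 3, so 12 + 1 = 13.

13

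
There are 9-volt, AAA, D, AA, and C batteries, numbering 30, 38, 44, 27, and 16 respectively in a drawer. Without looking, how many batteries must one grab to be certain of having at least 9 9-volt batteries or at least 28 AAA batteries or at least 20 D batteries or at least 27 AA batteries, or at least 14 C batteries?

94

The worst case stops just short of every target: 8 9-volt, 27 AAA, 19 D, 26 AA, 13 C — 8 + 27 + 19 + 26 + 13 = 93 batteries.
One more battery must push some type to its target, so 93 + 1 = 94.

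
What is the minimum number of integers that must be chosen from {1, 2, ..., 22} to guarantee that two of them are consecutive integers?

Partition {1, …, 22} into 11 pairs: {1,2}, {3,4}, …, {21,22}.
Choosing 11 integers — say the 11 even numbers 2, 4, …, 22 — takes one from each pair and avoids the property.
Choosing 12 forces two into the same pair by pigeonhole, and those are consecutive. So 12.

12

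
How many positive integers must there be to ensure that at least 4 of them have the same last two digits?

There are 100 possible two-digit endings acting as pigeonholes.
With 100 × 3 = 300 positive integers we could place exactly 3 in each, with no class reaching 4.
One more forces some class to hold 4, so 300 + 1 = 301.

301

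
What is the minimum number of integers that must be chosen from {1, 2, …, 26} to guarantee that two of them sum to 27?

Partition {1, …, 26} into 13 pairs: {1,26}, {2,25}, …, {13,14}.
Choosing 13 integers — say the integers 1 through 13 — takes one from each pair and avoids the property.
Choosing 14 forces two into the same pair by pigeonhole, and those sum to 27. So 14.

14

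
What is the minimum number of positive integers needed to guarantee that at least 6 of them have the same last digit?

There are 10 possible last digits acting as pigeonholes.
With 10 × 5 = 50 positive integers we could place exactly 5 in each, with no class reaching 6.
One more forces some class to hold 6, so 50 + 1 = 51.

51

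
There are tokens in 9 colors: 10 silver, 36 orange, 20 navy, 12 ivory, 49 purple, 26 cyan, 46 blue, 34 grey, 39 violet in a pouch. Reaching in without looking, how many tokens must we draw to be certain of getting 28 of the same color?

In the worst case we take at most 27 of each color, but all 10 silver, all 20 navy, all 12 ivory, and all 26 cyan (fewer than 27), giving 10 + 27 + 20 + 12 + 27 + 26 + 27 + 27 + 27 = 203.
One more token then forces some color to 28, so 203 + 1 = 204.

204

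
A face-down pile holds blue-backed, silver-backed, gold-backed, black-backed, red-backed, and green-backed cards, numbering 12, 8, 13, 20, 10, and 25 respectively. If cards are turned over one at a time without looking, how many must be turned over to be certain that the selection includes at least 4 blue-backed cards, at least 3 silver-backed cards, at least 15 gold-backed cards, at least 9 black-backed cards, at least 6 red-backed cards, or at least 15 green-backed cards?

46

Each of the 6 back colors has its own threshold; avoid all of them simultaneously.
The worst case stops just short of every target: 3 blue-backed, 2 silver-backed, all 13 gold-backed, 8 black-backed, 5 red-backed, 14 green-backed — 3 + 2 + 13 + 8 + 5 + 14 = 45 cards.
One more card must push some back color to its target, so 45 + 1 = 46.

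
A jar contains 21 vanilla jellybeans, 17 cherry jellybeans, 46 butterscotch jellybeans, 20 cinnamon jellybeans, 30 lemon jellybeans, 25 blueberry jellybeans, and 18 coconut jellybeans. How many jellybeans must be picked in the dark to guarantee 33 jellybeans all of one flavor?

164

In the worst case we take at most 32 of each flavor, but all 21 vanilla, all 17 cherry, all 20 cinnamon, all 30 lemon, all 25 blueberry, and all 18 coconut (fewer than 32), giving 21 + 17 + 32 + 20 + 30 + 25 + 18 = 163.
One more jellybean then forces some flavor to 33, so 163 + 1 = 164.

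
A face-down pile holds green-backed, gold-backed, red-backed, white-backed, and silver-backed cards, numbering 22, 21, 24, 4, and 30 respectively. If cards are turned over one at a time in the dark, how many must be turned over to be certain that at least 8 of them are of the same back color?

In the worst case we take at most 7 of each back color, but all 4 white-backed (fewer than 7), giving 7 + 7 + 7 + 4 + 7 = 32.
One more card then forces some back color to 8, so 32 + 1 = 33.

33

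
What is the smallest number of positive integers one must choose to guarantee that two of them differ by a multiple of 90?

91

Two integers differ by a multiple of 90 exactly when they share a remainder mod 90.
There are 90 residue classes mod 90, so 90 integers can all lie in distinct classes.
One more integer must repeat a residue, giving a difference divisible by 90. So n = 90 + 1 = 91.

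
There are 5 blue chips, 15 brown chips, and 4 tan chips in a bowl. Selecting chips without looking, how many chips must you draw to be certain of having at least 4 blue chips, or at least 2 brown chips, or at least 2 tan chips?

6

The worst case stops just short of every target: 3 blue, 1 brown, 1 tan — 3 + 1 + 1 = 5 chips.
One more chip must push some color to its target, so 5 + 1 = 6.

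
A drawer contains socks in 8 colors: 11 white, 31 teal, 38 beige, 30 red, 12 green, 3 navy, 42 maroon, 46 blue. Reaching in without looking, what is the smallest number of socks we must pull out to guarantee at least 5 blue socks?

172

To avoid blue socks as long as possible, exhaust the other 7 colors first.
The worst case draws every non-blue sock first: 11 + 31 + 38 + 30 + 12 + 3 + 42 = 167.
The next 5 draws are then forced to be blue, giving 167 + 5 = 172.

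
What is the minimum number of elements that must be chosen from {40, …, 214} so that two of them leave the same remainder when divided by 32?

33

Group the integers by remainder mod 32; there are 32 residue classes, each nonempty in this range.
Choosing one from each class (32 integers) avoids any shared remainder.
One more choice must repeat a class, so two differ by a multiple of 32. Hence 32 + 1 = 33.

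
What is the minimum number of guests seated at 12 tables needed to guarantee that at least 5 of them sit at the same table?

49

There are 12 tables acting as pigeonholes.
With 12 × 4 = 48 guests we could place exactly 4 in each, with no class reaching 5.
One more forces some class to hold 5, so 48 + 1 = 49.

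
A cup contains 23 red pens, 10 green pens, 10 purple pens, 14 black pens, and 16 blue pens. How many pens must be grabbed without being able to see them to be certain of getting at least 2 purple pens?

The worst case draws every non-purple pen first: 23 + 10 + 14 + 16 = 63.
The next 2 draws are then forced to be purple, giving 63 + 2 = 65.

65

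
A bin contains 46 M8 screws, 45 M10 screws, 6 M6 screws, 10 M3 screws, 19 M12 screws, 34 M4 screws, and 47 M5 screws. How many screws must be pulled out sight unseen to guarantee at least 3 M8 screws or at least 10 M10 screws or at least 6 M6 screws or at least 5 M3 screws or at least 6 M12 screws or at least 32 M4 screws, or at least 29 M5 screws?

85

The worst case stops just short of every target: 2 M8, 9 M10, 5 M6, 4 M3, 5 M12, 31 M4, 28 M5 — 2 + 9 + 5 + 4 + 5 + 31 + 28 = 84 screws.
One more screw must push some size to its target, so 84 + 1 = 85.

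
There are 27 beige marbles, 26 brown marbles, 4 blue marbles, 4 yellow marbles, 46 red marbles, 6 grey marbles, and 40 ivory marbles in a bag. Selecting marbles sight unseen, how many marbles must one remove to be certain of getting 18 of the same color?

83

Treat the 7 colors as pigeonholes.
In the worst case we take at most 17 of each color, but all 4 blue, all 4 yellow, and all 6 grey (fewer than 17), giving 17 + 17 + 4 + 4 + 17 + 6 + 17 = 82.
One more marble then forces some color to 18, so 82 + 1 = 83.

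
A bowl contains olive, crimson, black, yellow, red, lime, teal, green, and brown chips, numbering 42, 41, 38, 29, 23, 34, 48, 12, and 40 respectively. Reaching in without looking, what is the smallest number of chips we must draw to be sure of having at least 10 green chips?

The worst case draws every non-green chip first: 42 + 41 + 38 + 29 + 23 + 34 + 48 + 40 = 295.
The next 10 draws are then forced to be green, giving 295 + 10 = 305.

305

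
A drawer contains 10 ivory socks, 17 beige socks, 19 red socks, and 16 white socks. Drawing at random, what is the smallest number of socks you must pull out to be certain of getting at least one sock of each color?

53

The hardest color to obtain is ivory: we could draw every other sock first — 62 − 10 = 52 socks — without a single ivory one.
The next draw must be ivory, so 52 + 1 = 53.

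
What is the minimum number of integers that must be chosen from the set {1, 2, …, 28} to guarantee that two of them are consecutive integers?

Partition {1, …, 28} into 14 pairs: {1,2}, {3,4}, …, {27,28}.
Choosing 14 integers — say the 14 even numbers 2, 4, …, 28 — takes one from each pair and avoids the property.
Choosing 15 forces two into the same pair by pigeonhole, and those are consecutive. So 15.

15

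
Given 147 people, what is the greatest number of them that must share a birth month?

The 147 people fall into 12 months of the year.
If each of the 12 months of the year held at most 12, the total would be at most 12 × 12 = 144 < 147, a contradiction.
So at least one holds ⌈147/12⌉ = 13.

13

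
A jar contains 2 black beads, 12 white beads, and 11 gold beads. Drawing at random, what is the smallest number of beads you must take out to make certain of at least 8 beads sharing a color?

In the worst case we take at most 7 of each color, but all 2 black (fewer than 7), giving 2 + 7 + 7 = 16.
One more bead then forces some color to 8, so 16 + 1 = 17.

17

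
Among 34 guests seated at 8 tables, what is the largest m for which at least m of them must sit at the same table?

5

If each of the 8 tables held at most 4, the total would be at most 8 × 4 = 32 < 34, a contradiction.
So at least one holds ⌈34/8⌉ = 5.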